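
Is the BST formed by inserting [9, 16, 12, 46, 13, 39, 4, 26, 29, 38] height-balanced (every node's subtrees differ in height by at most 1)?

Tree (level-order array): [9, 4, 16, None, None, 12, 46, None, 13, 39, None, None, None, 26, None, None, 29, None, 38]
Definition: a tree is height-balanced if, at every node, |h(left) - h(right)| <= 1 (empty subtree has height -1).
Bottom-up per-node check:
  node 4: h_left=-1, h_right=-1, diff=0 [OK], height=0
  node 13: h_left=-1, h_right=-1, diff=0 [OK], height=0
  node 12: h_left=-1, h_right=0, diff=1 [OK], height=1
  node 38: h_left=-1, h_right=-1, diff=0 [OK], height=0
  node 29: h_left=-1, h_right=0, diff=1 [OK], height=1
  node 26: h_left=-1, h_right=1, diff=2 [FAIL (|-1-1|=2 > 1)], height=2
  node 39: h_left=2, h_right=-1, diff=3 [FAIL (|2--1|=3 > 1)], height=3
  node 46: h_left=3, h_right=-1, diff=4 [FAIL (|3--1|=4 > 1)], height=4
  node 16: h_left=1, h_right=4, diff=3 [FAIL (|1-4|=3 > 1)], height=5
  node 9: h_left=0, h_right=5, diff=5 [FAIL (|0-5|=5 > 1)], height=6
Node 26 violates the condition: |-1 - 1| = 2 > 1.
Result: Not balanced


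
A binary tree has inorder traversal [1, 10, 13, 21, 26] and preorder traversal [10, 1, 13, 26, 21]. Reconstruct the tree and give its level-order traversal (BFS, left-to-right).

Inorder:  [1, 10, 13, 21, 26]
Preorder: [10, 1, 13, 26, 21]
Algorithm: preorder visits root first, so consume preorder in order;
for each root, split the current inorder slice at that value into
left-subtree inorder and right-subtree inorder, then recurse.
Recursive splits:
  root=10; inorder splits into left=[1], right=[13, 21, 26]
  root=1; inorder splits into left=[], right=[]
  root=13; inorder splits into left=[], right=[21, 26]
  root=26; inorder splits into left=[21], right=[]
  root=21; inorder splits into left=[], right=[]
Reconstructed level-order: [10, 1, 13, 26, 21]


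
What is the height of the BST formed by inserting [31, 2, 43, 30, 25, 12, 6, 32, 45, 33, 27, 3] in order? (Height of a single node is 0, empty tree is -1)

Insertion order: [31, 2, 43, 30, 25, 12, 6, 32, 45, 33, 27, 3]
Tree (level-order array): [31, 2, 43, None, 30, 32, 45, 25, None, None, 33, None, None, 12, 27, None, None, 6, None, None, None, 3]
Compute height bottom-up (empty subtree = -1):
  height(3) = 1 + max(-1, -1) = 0
  height(6) = 1 + max(0, -1) = 1
  height(12) = 1 + max(1, -1) = 2
  height(27) = 1 + max(-1, -1) = 0
  height(25) = 1 + max(2, 0) = 3
  height(30) = 1 + max(3, -1) = 4
  height(2) = 1 + max(-1, 4) = 5
  height(33) = 1 + max(-1, -1) = 0
  height(32) = 1 + max(-1, 0) = 1
  height(45) = 1 + max(-1, -1) = 0
  height(43) = 1 + max(1, 0) = 2
  height(31) = 1 + max(5, 2) = 6
Height = 6


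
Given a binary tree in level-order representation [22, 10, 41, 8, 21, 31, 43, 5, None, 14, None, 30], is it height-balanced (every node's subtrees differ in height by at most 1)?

Tree (level-order array): [22, 10, 41, 8, 21, 31, 43, 5, None, 14, None, 30]
Definition: a tree is height-balanced if, at every node, |h(left) - h(right)| <= 1 (empty subtree has height -1).
Bottom-up per-node check:
  node 5: h_left=-1, h_right=-1, diff=0 [OK], height=0
  node 8: h_left=0, h_right=-1, diff=1 [OK], height=1
  node 14: h_left=-1, h_right=-1, diff=0 [OK], height=0
  node 21: h_left=0, h_right=-1, diff=1 [OK], height=1
  node 10: h_left=1, h_right=1, diff=0 [OK], height=2
  node 30: h_left=-1, h_right=-1, diff=0 [OK], height=0
  node 31: h_left=0, h_right=-1, diff=1 [OK], height=1
  node 43: h_left=-1, h_right=-1, diff=0 [OK], height=0
  node 41: h_left=1, h_right=0, diff=1 [OK], height=2
  node 22: h_left=2, h_right=2, diff=0 [OK], height=3
All nodes satisfy the balance condition.
Result: Balanced


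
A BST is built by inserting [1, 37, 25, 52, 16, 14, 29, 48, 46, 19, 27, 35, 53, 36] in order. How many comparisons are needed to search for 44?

Search path for 44: 1 -> 37 -> 52 -> 48 -> 46
Found: False
Comparisons: 5


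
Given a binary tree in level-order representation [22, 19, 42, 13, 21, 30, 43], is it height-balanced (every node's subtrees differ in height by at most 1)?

Tree (level-order array): [22, 19, 42, 13, 21, 30, 43]
Definition: a tree is height-balanced if, at every node, |h(left) - h(right)| <= 1 (empty subtree has height -1).
Bottom-up per-node check:
  node 13: h_left=-1, h_right=-1, diff=0 [OK], height=0
  node 21: h_left=-1, h_right=-1, diff=0 [OK], height=0
  node 19: h_left=0, h_right=0, diff=0 [OK], height=1
  node 30: h_left=-1, h_right=-1, diff=0 [OK], height=0
  node 43: h_left=-1, h_right=-1, diff=0 [OK], height=0
  node 42: h_left=0, h_right=0, diff=0 [OK], height=1
  node 22: h_left=1, h_right=1, diff=0 [OK], height=2
All nodes satisfy the balance condition.
Result: Balanced


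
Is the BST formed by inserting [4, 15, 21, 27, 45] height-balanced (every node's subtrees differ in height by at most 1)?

Tree (level-order array): [4, None, 15, None, 21, None, 27, None, 45]
Definition: a tree is height-balanced if, at every node, |h(left) - h(right)| <= 1 (empty subtree has height -1).
Bottom-up per-node check:
  node 45: h_left=-1, h_right=-1, diff=0 [OK], height=0
  node 27: h_left=-1, h_right=0, diff=1 [OK], height=1
  node 21: h_left=-1, h_right=1, diff=2 [FAIL (|-1-1|=2 > 1)], height=2
  node 15: h_left=-1, h_right=2, diff=3 [FAIL (|-1-2|=3 > 1)], height=3
  node 4: h_left=-1, h_right=3, diff=4 [FAIL (|-1-3|=4 > 1)], height=4
Node 21 violates the condition: |-1 - 1| = 2 > 1.
Result: Not balanced


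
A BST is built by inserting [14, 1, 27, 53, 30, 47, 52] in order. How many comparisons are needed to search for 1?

Search path for 1: 14 -> 1
Found: True
Comparisons: 2


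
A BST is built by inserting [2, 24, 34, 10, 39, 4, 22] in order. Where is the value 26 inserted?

Starting tree (level order): [2, None, 24, 10, 34, 4, 22, None, 39]
Insertion path: 2 -> 24 -> 34
Result: insert 26 as left child of 34
Final tree (level order): [2, None, 24, 10, 34, 4, 22, 26, 39]


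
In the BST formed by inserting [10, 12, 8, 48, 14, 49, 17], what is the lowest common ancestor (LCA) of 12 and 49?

Tree insertion order: [10, 12, 8, 48, 14, 49, 17]
Tree (level-order array): [10, 8, 12, None, None, None, 48, 14, 49, None, 17]
In a BST, the LCA of p=12, q=49 is the first node v on the
root-to-leaf path with p <= v <= q (go left if both < v, right if both > v).
Walk from root:
  at 10: both 12 and 49 > 10, go right
  at 12: 12 <= 12 <= 49, this is the LCA
LCA = 12


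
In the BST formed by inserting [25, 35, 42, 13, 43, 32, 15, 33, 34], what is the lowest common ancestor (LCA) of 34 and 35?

Tree insertion order: [25, 35, 42, 13, 43, 32, 15, 33, 34]
Tree (level-order array): [25, 13, 35, None, 15, 32, 42, None, None, None, 33, None, 43, None, 34]
In a BST, the LCA of p=34, q=35 is the first node v on the
root-to-leaf path with p <= v <= q (go left if both < v, right if both > v).
Walk from root:
  at 25: both 34 and 35 > 25, go right
  at 35: 34 <= 35 <= 35, this is the LCA
LCA = 35


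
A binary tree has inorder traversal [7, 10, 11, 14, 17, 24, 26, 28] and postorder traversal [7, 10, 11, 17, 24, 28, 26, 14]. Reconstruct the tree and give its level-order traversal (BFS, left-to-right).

Inorder:   [7, 10, 11, 14, 17, 24, 26, 28]
Postorder: [7, 10, 11, 17, 24, 28, 26, 14]
Algorithm: postorder visits root last, so walk postorder right-to-left;
each value is the root of the current inorder slice — split it at that
value, recurse on the right subtree first, then the left.
Recursive splits:
  root=14; inorder splits into left=[7, 10, 11], right=[17, 24, 26, 28]
  root=26; inorder splits into left=[17, 24], right=[28]
  root=28; inorder splits into left=[], right=[]
  root=24; inorder splits into left=[17], right=[]
  root=17; inorder splits into left=[], right=[]
  root=11; inorder splits into left=[7, 10], right=[]
  root=10; inorder splits into left=[7], right=[]
  root=7; inorder splits into left=[], right=[]
Reconstructed level-order: [14, 11, 26, 10, 24, 28, 7, 17]


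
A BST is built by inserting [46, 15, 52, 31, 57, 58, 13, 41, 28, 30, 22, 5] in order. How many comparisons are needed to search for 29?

Search path for 29: 46 -> 15 -> 31 -> 28 -> 30
Found: False
Comparisons: 5


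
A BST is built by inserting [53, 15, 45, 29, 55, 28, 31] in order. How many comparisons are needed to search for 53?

Search path for 53: 53
Found: True
Comparisons: 1


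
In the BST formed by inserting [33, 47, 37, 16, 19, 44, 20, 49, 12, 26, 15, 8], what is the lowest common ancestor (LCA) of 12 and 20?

Tree insertion order: [33, 47, 37, 16, 19, 44, 20, 49, 12, 26, 15, 8]
Tree (level-order array): [33, 16, 47, 12, 19, 37, 49, 8, 15, None, 20, None, 44, None, None, None, None, None, None, None, 26]
In a BST, the LCA of p=12, q=20 is the first node v on the
root-to-leaf path with p <= v <= q (go left if both < v, right if both > v).
Walk from root:
  at 33: both 12 and 20 < 33, go left
  at 16: 12 <= 16 <= 20, this is the LCA
LCA = 16


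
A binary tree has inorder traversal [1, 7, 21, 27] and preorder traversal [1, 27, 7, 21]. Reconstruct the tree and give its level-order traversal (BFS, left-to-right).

Inorder:  [1, 7, 21, 27]
Preorder: [1, 27, 7, 21]
Algorithm: preorder visits root first, so consume preorder in order;
for each root, split the current inorder slice at that value into
left-subtree inorder and right-subtree inorder, then recurse.
Recursive splits:
  root=1; inorder splits into left=[], right=[7, 21, 27]
  root=27; inorder splits into left=[7, 21], right=[]
  root=7; inorder splits into left=[], right=[21]
  root=21; inorder splits into left=[], right=[]
Reconstructed level-order: [1, 27, 7, 21]


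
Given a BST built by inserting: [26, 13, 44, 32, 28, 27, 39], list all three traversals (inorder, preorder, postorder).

Tree insertion order: [26, 13, 44, 32, 28, 27, 39]
Tree (level-order array): [26, 13, 44, None, None, 32, None, 28, 39, 27]
Inorder (L, root, R): [13, 26, 27, 28, 32, 39, 44]
Preorder (root, L, R): [26, 13, 44, 32, 28, 27, 39]
Postorder (L, R, root): [13, 27, 28, 39, 32, 44, 26]


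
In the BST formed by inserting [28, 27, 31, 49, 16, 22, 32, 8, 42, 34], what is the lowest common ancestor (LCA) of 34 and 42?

Tree insertion order: [28, 27, 31, 49, 16, 22, 32, 8, 42, 34]
Tree (level-order array): [28, 27, 31, 16, None, None, 49, 8, 22, 32, None, None, None, None, None, None, 42, 34]
In a BST, the LCA of p=34, q=42 is the first node v on the
root-to-leaf path with p <= v <= q (go left if both < v, right if both > v).
Walk from root:
  at 28: both 34 and 42 > 28, go right
  at 31: both 34 and 42 > 31, go right
  at 49: both 34 and 42 < 49, go left
  at 32: both 34 and 42 > 32, go right
  at 42: 34 <= 42 <= 42, this is the LCA
LCA = 42


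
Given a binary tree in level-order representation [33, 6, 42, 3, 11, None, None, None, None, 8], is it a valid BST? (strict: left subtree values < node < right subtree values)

Level-order array: [33, 6, 42, 3, 11, None, None, None, None, 8]
Validate using subtree bounds (lo, hi): at each node, require lo < value < hi,
then recurse left with hi=value and right with lo=value.
Preorder trace (stopping at first violation):
  at node 33 with bounds (-inf, +inf): OK
  at node 6 with bounds (-inf, 33): OK
  at node 3 with bounds (-inf, 6): OK
  at node 11 with bounds (6, 33): OK
  at node 8 with bounds (6, 11): OK
  at node 42 with bounds (33, +inf): OK
No violation found at any node.
Result: Valid BST


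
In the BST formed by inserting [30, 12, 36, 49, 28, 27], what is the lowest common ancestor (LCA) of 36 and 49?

Tree insertion order: [30, 12, 36, 49, 28, 27]
Tree (level-order array): [30, 12, 36, None, 28, None, 49, 27]
In a BST, the LCA of p=36, q=49 is the first node v on the
root-to-leaf path with p <= v <= q (go left if both < v, right if both > v).
Walk from root:
  at 30: both 36 and 49 > 30, go right
  at 36: 36 <= 36 <= 49, this is the LCA
LCA = 36


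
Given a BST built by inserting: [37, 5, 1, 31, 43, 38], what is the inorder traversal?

Tree insertion order: [37, 5, 1, 31, 43, 38]
Tree (level-order array): [37, 5, 43, 1, 31, 38]
Inorder traversal: [1, 5, 31, 37, 38, 43]


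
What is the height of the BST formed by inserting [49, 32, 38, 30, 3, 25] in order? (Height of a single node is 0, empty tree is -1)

Insertion order: [49, 32, 38, 30, 3, 25]
Tree (level-order array): [49, 32, None, 30, 38, 3, None, None, None, None, 25]
Compute height bottom-up (empty subtree = -1):
  height(25) = 1 + max(-1, -1) = 0
  height(3) = 1 + max(-1, 0) = 1
  height(30) = 1 + max(1, -1) = 2
  height(38) = 1 + max(-1, -1) = 0
  height(32) = 1 + max(2, 0) = 3
  height(49) = 1 + max(3, -1) = 4
Height = 4


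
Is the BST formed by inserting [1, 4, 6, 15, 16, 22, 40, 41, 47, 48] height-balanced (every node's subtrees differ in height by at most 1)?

Tree (level-order array): [1, None, 4, None, 6, None, 15, None, 16, None, 22, None, 40, None, 41, None, 47, None, 48]
Definition: a tree is height-balanced if, at every node, |h(left) - h(right)| <= 1 (empty subtree has height -1).
Bottom-up per-node check:
  node 48: h_left=-1, h_right=-1, diff=0 [OK], height=0
  node 47: h_left=-1, h_right=0, diff=1 [OK], height=1
  node 41: h_left=-1, h_right=1, diff=2 [FAIL (|-1-1|=2 > 1)], height=2
  node 40: h_left=-1, h_right=2, diff=3 [FAIL (|-1-2|=3 > 1)], height=3
  node 22: h_left=-1, h_right=3, diff=4 [FAIL (|-1-3|=4 > 1)], height=4
  node 16: h_left=-1, h_right=4, diff=5 [FAIL (|-1-4|=5 > 1)], height=5
  node 15: h_left=-1, h_right=5, diff=6 [FAIL (|-1-5|=6 > 1)], height=6
  node 6: h_left=-1, h_right=6, diff=7 [FAIL (|-1-6|=7 > 1)], height=7
  node 4: h_left=-1, h_right=7, diff=8 [FAIL (|-1-7|=8 > 1)], height=8
  node 1: h_left=-1, h_right=8, diff=9 [FAIL (|-1-8|=9 > 1)], height=9
Node 41 violates the condition: |-1 - 1| = 2 > 1.
Result: Not balanced


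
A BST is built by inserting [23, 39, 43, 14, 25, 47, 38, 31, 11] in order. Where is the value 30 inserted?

Starting tree (level order): [23, 14, 39, 11, None, 25, 43, None, None, None, 38, None, 47, 31]
Insertion path: 23 -> 39 -> 25 -> 38 -> 31
Result: insert 30 as left child of 31
Final tree (level order): [23, 14, 39, 11, None, 25, 43, None, None, None, 38, None, 47, 31, None, None, None, 30]


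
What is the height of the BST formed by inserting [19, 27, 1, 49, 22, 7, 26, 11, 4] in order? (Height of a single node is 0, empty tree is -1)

Insertion order: [19, 27, 1, 49, 22, 7, 26, 11, 4]
Tree (level-order array): [19, 1, 27, None, 7, 22, 49, 4, 11, None, 26]
Compute height bottom-up (empty subtree = -1):
  height(4) = 1 + max(-1, -1) = 0
  height(11) = 1 + max(-1, -1) = 0
  height(7) = 1 + max(0, 0) = 1
  height(1) = 1 + max(-1, 1) = 2
  height(26) = 1 + max(-1, -1) = 0
  height(22) = 1 + max(-1, 0) = 1
  height(49) = 1 + max(-1, -1) = 0
  height(27) = 1 + max(1, 0) = 2
  height(19) = 1 + max(2, 2) = 3
Height = 3


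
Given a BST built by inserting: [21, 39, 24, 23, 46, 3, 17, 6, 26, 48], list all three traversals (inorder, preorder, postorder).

Tree insertion order: [21, 39, 24, 23, 46, 3, 17, 6, 26, 48]
Tree (level-order array): [21, 3, 39, None, 17, 24, 46, 6, None, 23, 26, None, 48]
Inorder (L, root, R): [3, 6, 17, 21, 23, 24, 26, 39, 46, 48]
Preorder (root, L, R): [21, 3, 17, 6, 39, 24, 23, 26, 46, 48]
Postorder (L, R, root): [6, 17, 3, 23, 26, 24, 48, 46, 39, 21]


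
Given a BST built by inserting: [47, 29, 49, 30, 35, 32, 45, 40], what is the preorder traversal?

Tree insertion order: [47, 29, 49, 30, 35, 32, 45, 40]
Tree (level-order array): [47, 29, 49, None, 30, None, None, None, 35, 32, 45, None, None, 40]
Preorder traversal: [47, 29, 30, 35, 32, 45, 40, 49]


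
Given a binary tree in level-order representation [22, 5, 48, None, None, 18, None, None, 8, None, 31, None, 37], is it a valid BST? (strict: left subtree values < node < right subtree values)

Level-order array: [22, 5, 48, None, None, 18, None, None, 8, None, 31, None, 37]
Validate using subtree bounds (lo, hi): at each node, require lo < value < hi,
then recurse left with hi=value and right with lo=value.
Preorder trace (stopping at first violation):
  at node 22 with bounds (-inf, +inf): OK
  at node 5 with bounds (-inf, 22): OK
  at node 48 with bounds (22, +inf): OK
  at node 18 with bounds (22, 48): VIOLATION
Node 18 violates its bound: not (22 < 18 < 48).
Result: Not a valid BST


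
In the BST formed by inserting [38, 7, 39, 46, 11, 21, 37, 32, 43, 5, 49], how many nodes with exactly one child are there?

Tree built from: [38, 7, 39, 46, 11, 21, 37, 32, 43, 5, 49]
Tree (level-order array): [38, 7, 39, 5, 11, None, 46, None, None, None, 21, 43, 49, None, 37, None, None, None, None, 32]
Rule: These are nodes with exactly 1 non-null child.
Per-node child counts:
  node 38: 2 child(ren)
  node 7: 2 child(ren)
  node 5: 0 child(ren)
  node 11: 1 child(ren)
  node 21: 1 child(ren)
  node 37: 1 child(ren)
  node 32: 0 child(ren)
  node 39: 1 child(ren)
  node 46: 2 child(ren)
  node 43: 0 child(ren)
  node 49: 0 child(ren)
Matching nodes: [11, 21, 37, 39]
Count of nodes with exactly one child: 4


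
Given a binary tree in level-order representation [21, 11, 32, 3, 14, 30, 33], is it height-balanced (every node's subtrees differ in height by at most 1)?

Tree (level-order array): [21, 11, 32, 3, 14, 30, 33]
Definition: a tree is height-balanced if, at every node, |h(left) - h(right)| <= 1 (empty subtree has height -1).
Bottom-up per-node check:
  node 3: h_left=-1, h_right=-1, diff=0 [OK], height=0
  node 14: h_left=-1, h_right=-1, diff=0 [OK], height=0
  node 11: h_left=0, h_right=0, diff=0 [OK], height=1
  node 30: h_left=-1, h_right=-1, diff=0 [OK], height=0
  node 33: h_left=-1, h_right=-1, diff=0 [OK], height=0
  node 32: h_left=0, h_right=0, diff=0 [OK], height=1
  node 21: h_left=1, h_right=1, diff=0 [OK], height=2
All nodes satisfy the balance condition.
Result: Balanced


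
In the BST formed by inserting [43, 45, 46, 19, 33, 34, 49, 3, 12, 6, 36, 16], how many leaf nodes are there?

Tree built from: [43, 45, 46, 19, 33, 34, 49, 3, 12, 6, 36, 16]
Tree (level-order array): [43, 19, 45, 3, 33, None, 46, None, 12, None, 34, None, 49, 6, 16, None, 36]
Rule: A leaf has 0 children.
Per-node child counts:
  node 43: 2 child(ren)
  node 19: 2 child(ren)
  node 3: 1 child(ren)
  node 12: 2 child(ren)
  node 6: 0 child(ren)
  node 16: 0 child(ren)
  node 33: 1 child(ren)
  node 34: 1 child(ren)
  node 36: 0 child(ren)
  node 45: 1 child(ren)
  node 46: 1 child(ren)
  node 49: 0 child(ren)
Matching nodes: [6, 16, 36, 49]
Count of leaf nodes: 4


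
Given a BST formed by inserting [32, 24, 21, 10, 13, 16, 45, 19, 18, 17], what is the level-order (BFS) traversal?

Tree insertion order: [32, 24, 21, 10, 13, 16, 45, 19, 18, 17]
Tree (level-order array): [32, 24, 45, 21, None, None, None, 10, None, None, 13, None, 16, None, 19, 18, None, 17]
BFS from the root, enqueuing left then right child of each popped node:
  queue [32] -> pop 32, enqueue [24, 45], visited so far: [32]
  queue [24, 45] -> pop 24, enqueue [21], visited so far: [32, 24]
  queue [45, 21] -> pop 45, enqueue [none], visited so far: [32, 24, 45]
  queue [21] -> pop 21, enqueue [10], visited so far: [32, 24, 45, 21]
  queue [10] -> pop 10, enqueue [13], visited so far: [32, 24, 45, 21, 10]
  queue [13] -> pop 13, enqueue [16], visited so far: [32, 24, 45, 21, 10, 13]
  queue [16] -> pop 16, enqueue [19], visited so far: [32, 24, 45, 21, 10, 13, 16]
  queue [19] -> pop 19, enqueue [18], visited so far: [32, 24, 45, 21, 10, 13, 16, 19]
  queue [18] -> pop 18, enqueue [17], visited so far: [32, 24, 45, 21, 10, 13, 16, 19, 18]
  queue [17] -> pop 17, enqueue [none], visited so far: [32, 24, 45, 21, 10, 13, 16, 19, 18, 17]
Result: [32, 24, 45, 21, 10, 13, 16, 19, 18, 17]


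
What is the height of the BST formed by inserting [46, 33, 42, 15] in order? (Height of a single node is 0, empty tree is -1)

Insertion order: [46, 33, 42, 15]
Tree (level-order array): [46, 33, None, 15, 42]
Compute height bottom-up (empty subtree = -1):
  height(15) = 1 + max(-1, -1) = 0
  height(42) = 1 + max(-1, -1) = 0
  height(33) = 1 + max(0, 0) = 1
  height(46) = 1 + max(1, -1) = 2
Height = 2


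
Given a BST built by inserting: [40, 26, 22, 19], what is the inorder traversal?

Tree insertion order: [40, 26, 22, 19]
Tree (level-order array): [40, 26, None, 22, None, 19]
Inorder traversal: [19, 22, 26, 40]


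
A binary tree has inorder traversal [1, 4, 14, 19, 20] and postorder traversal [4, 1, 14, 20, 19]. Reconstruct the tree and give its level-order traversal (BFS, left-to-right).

Inorder:   [1, 4, 14, 19, 20]
Postorder: [4, 1, 14, 20, 19]
Algorithm: postorder visits root last, so walk postorder right-to-left;
each value is the root of the current inorder slice — split it at that
value, recurse on the right subtree first, then the left.
Recursive splits:
  root=19; inorder splits into left=[1, 4, 14], right=[20]
  root=20; inorder splits into left=[], right=[]
  root=14; inorder splits into left=[1, 4], right=[]
  root=1; inorder splits into left=[], right=[4]
  root=4; inorder splits into left=[], right=[]
Reconstructed level-order: [19, 14, 20, 1, 4]


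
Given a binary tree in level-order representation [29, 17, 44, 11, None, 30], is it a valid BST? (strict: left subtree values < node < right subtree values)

Level-order array: [29, 17, 44, 11, None, 30]
Validate using subtree bounds (lo, hi): at each node, require lo < value < hi,
then recurse left with hi=value and right with lo=value.
Preorder trace (stopping at first violation):
  at node 29 with bounds (-inf, +inf): OK
  at node 17 with bounds (-inf, 29): OK
  at node 11 with bounds (-inf, 17): OK
  at node 44 with bounds (29, +inf): OK
  at node 30 with bounds (29, 44): OK
No violation found at any node.
Result: Valid BST


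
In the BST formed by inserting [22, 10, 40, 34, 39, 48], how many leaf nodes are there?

Tree built from: [22, 10, 40, 34, 39, 48]
Tree (level-order array): [22, 10, 40, None, None, 34, 48, None, 39]
Rule: A leaf has 0 children.
Per-node child counts:
  node 22: 2 child(ren)
  node 10: 0 child(ren)
  node 40: 2 child(ren)
  node 34: 1 child(ren)
  node 39: 0 child(ren)
  node 48: 0 child(ren)
Matching nodes: [10, 39, 48]
Count of leaf nodes: 3


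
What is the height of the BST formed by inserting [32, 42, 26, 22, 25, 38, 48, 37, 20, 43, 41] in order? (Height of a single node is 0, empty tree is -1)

Insertion order: [32, 42, 26, 22, 25, 38, 48, 37, 20, 43, 41]
Tree (level-order array): [32, 26, 42, 22, None, 38, 48, 20, 25, 37, 41, 43]
Compute height bottom-up (empty subtree = -1):
  height(20) = 1 + max(-1, -1) = 0
  height(25) = 1 + max(-1, -1) = 0
  height(22) = 1 + max(0, 0) = 1
  height(26) = 1 + max(1, -1) = 2
  height(37) = 1 + max(-1, -1) = 0
  height(41) = 1 + max(-1, -1) = 0
  height(38) = 1 + max(0, 0) = 1
  height(43) = 1 + max(-1, -1) = 0
  height(48) = 1 + max(0, -1) = 1
  height(42) = 1 + max(1, 1) = 2
  height(32) = 1 + max(2, 2) = 3
Height = 3


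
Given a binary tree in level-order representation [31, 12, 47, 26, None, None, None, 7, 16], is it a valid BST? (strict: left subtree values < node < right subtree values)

Level-order array: [31, 12, 47, 26, None, None, None, 7, 16]
Validate using subtree bounds (lo, hi): at each node, require lo < value < hi,
then recurse left with hi=value and right with lo=value.
Preorder trace (stopping at first violation):
  at node 31 with bounds (-inf, +inf): OK
  at node 12 with bounds (-inf, 31): OK
  at node 26 with bounds (-inf, 12): VIOLATION
Node 26 violates its bound: not (-inf < 26 < 12).
Result: Not a valid BST


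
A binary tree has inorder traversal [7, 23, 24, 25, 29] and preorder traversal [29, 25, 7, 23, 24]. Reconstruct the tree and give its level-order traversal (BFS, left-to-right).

Inorder:  [7, 23, 24, 25, 29]
Preorder: [29, 25, 7, 23, 24]
Algorithm: preorder visits root first, so consume preorder in order;
for each root, split the current inorder slice at that value into
left-subtree inorder and right-subtree inorder, then recurse.
Recursive splits:
  root=29; inorder splits into left=[7, 23, 24, 25], right=[]
  root=25; inorder splits into left=[7, 23, 24], right=[]
  root=7; inorder splits into left=[], right=[23, 24]
  root=23; inorder splits into left=[], right=[24]
  root=24; inorder splits into left=[], right=[]
Reconstructed level-order: [29, 25, 7, 23, 24]


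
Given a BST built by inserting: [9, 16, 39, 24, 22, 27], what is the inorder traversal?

Tree insertion order: [9, 16, 39, 24, 22, 27]
Tree (level-order array): [9, None, 16, None, 39, 24, None, 22, 27]
Inorder traversal: [9, 16, 22, 24, 27, 39]


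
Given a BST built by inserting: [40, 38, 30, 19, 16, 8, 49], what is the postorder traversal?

Tree insertion order: [40, 38, 30, 19, 16, 8, 49]
Tree (level-order array): [40, 38, 49, 30, None, None, None, 19, None, 16, None, 8]
Postorder traversal: [8, 16, 19, 30, 38, 49, 40]


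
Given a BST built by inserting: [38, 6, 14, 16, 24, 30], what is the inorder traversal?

Tree insertion order: [38, 6, 14, 16, 24, 30]
Tree (level-order array): [38, 6, None, None, 14, None, 16, None, 24, None, 30]
Inorder traversal: [6, 14, 16, 24, 30, 38]


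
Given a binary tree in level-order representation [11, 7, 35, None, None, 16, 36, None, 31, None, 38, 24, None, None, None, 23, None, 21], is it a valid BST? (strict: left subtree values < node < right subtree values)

Level-order array: [11, 7, 35, None, None, 16, 36, None, 31, None, 38, 24, None, None, None, 23, None, 21]
Validate using subtree bounds (lo, hi): at each node, require lo < value < hi,
then recurse left with hi=value and right with lo=value.
Preorder trace (stopping at first violation):
  at node 11 with bounds (-inf, +inf): OK
  at node 7 with bounds (-inf, 11): OK
  at node 35 with bounds (11, +inf): OK
  at node 16 with bounds (11, 35): OK
  at node 31 with bounds (16, 35): OK
  at node 24 with bounds (16, 31): OK
  at node 23 with bounds (16, 24): OK
  at node 21 with bounds (16, 23): OK
  at node 36 with bounds (35, +inf): OK
  at node 38 with bounds (36, +inf): OK
No violation found at any node.
Result: Valid BST


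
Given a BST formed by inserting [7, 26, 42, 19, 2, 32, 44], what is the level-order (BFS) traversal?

Tree insertion order: [7, 26, 42, 19, 2, 32, 44]
Tree (level-order array): [7, 2, 26, None, None, 19, 42, None, None, 32, 44]
BFS from the root, enqueuing left then right child of each popped node:
  queue [7] -> pop 7, enqueue [2, 26], visited so far: [7]
  queue [2, 26] -> pop 2, enqueue [none], visited so far: [7, 2]
  queue [26] -> pop 26, enqueue [19, 42], visited so far: [7, 2, 26]
  queue [19, 42] -> pop 19, enqueue [none], visited so far: [7, 2, 26, 19]
  queue [42] -> pop 42, enqueue [32, 44], visited so far: [7, 2, 26, 19, 42]
  queue [32, 44] -> pop 32, enqueue [none], visited so far: [7, 2, 26, 19, 42, 32]
  queue [44] -> pop 44, enqueue [none], visited so far: [7, 2, 26, 19, 42, 32, 44]
Result: [7, 2, 26, 19, 42, 32, 44]


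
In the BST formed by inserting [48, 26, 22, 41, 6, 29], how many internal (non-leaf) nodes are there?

Tree built from: [48, 26, 22, 41, 6, 29]
Tree (level-order array): [48, 26, None, 22, 41, 6, None, 29]
Rule: An internal node has at least one child.
Per-node child counts:
  node 48: 1 child(ren)
  node 26: 2 child(ren)
  node 22: 1 child(ren)
  node 6: 0 child(ren)
  node 41: 1 child(ren)
  node 29: 0 child(ren)
Matching nodes: [48, 26, 22, 41]
Count of internal (non-leaf) nodes: 4


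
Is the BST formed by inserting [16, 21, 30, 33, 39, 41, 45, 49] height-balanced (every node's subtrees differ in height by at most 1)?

Tree (level-order array): [16, None, 21, None, 30, None, 33, None, 39, None, 41, None, 45, None, 49]
Definition: a tree is height-balanced if, at every node, |h(left) - h(right)| <= 1 (empty subtree has height -1).
Bottom-up per-node check:
  node 49: h_left=-1, h_right=-1, diff=0 [OK], height=0
  node 45: h_left=-1, h_right=0, diff=1 [OK], height=1
  node 41: h_left=-1, h_right=1, diff=2 [FAIL (|-1-1|=2 > 1)], height=2
  node 39: h_left=-1, h_right=2, diff=3 [FAIL (|-1-2|=3 > 1)], height=3
  node 33: h_left=-1, h_right=3, diff=4 [FAIL (|-1-3|=4 > 1)], height=4
  node 30: h_left=-1, h_right=4, diff=5 [FAIL (|-1-4|=5 > 1)], height=5
  node 21: h_left=-1, h_right=5, diff=6 [FAIL (|-1-5|=6 > 1)], height=6
  node 16: h_left=-1, h_right=6, diff=7 [FAIL (|-1-6|=7 > 1)], height=7
Node 41 violates the condition: |-1 - 1| = 2 > 1.
Result: Not balanced


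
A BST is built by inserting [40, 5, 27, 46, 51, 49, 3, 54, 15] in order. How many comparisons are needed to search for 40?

Search path for 40: 40
Found: True
Comparisons: 1


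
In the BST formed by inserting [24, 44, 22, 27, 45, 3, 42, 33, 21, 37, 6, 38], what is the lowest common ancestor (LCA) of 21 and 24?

Tree insertion order: [24, 44, 22, 27, 45, 3, 42, 33, 21, 37, 6, 38]
Tree (level-order array): [24, 22, 44, 3, None, 27, 45, None, 21, None, 42, None, None, 6, None, 33, None, None, None, None, 37, None, 38]
In a BST, the LCA of p=21, q=24 is the first node v on the
root-to-leaf path with p <= v <= q (go left if both < v, right if both > v).
Walk from root:
  at 24: 21 <= 24 <= 24, this is the LCA
LCA = 24


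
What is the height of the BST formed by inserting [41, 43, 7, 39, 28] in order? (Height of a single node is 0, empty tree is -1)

Insertion order: [41, 43, 7, 39, 28]
Tree (level-order array): [41, 7, 43, None, 39, None, None, 28]
Compute height bottom-up (empty subtree = -1):
  height(28) = 1 + max(-1, -1) = 0
  height(39) = 1 + max(0, -1) = 1
  height(7) = 1 + max(-1, 1) = 2
  height(43) = 1 + max(-1, -1) = 0
  height(41) = 1 + max(2, 0) = 3
Height = 3


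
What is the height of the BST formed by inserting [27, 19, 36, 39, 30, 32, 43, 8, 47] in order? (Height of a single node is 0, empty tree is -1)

Insertion order: [27, 19, 36, 39, 30, 32, 43, 8, 47]
Tree (level-order array): [27, 19, 36, 8, None, 30, 39, None, None, None, 32, None, 43, None, None, None, 47]
Compute height bottom-up (empty subtree = -1):
  height(8) = 1 + max(-1, -1) = 0
  height(19) = 1 + max(0, -1) = 1
  height(32) = 1 + max(-1, -1) = 0
  height(30) = 1 + max(-1, 0) = 1
  height(47) = 1 + max(-1, -1) = 0
  height(43) = 1 + max(-1, 0) = 1
  height(39) = 1 + max(-1, 1) = 2
  height(36) = 1 + max(1, 2) = 3
  height(27) = 1 + max(1, 3) = 4
Height = 4


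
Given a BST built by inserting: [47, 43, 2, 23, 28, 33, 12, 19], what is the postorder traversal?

Tree insertion order: [47, 43, 2, 23, 28, 33, 12, 19]
Tree (level-order array): [47, 43, None, 2, None, None, 23, 12, 28, None, 19, None, 33]
Postorder traversal: [19, 12, 33, 28, 23, 2, 43, 47]


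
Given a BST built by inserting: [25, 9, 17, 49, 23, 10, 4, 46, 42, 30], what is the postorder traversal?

Tree insertion order: [25, 9, 17, 49, 23, 10, 4, 46, 42, 30]
Tree (level-order array): [25, 9, 49, 4, 17, 46, None, None, None, 10, 23, 42, None, None, None, None, None, 30]
Postorder traversal: [4, 10, 23, 17, 9, 30, 42, 46, 49, 25]


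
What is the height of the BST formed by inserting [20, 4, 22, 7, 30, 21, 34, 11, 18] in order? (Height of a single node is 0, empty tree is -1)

Insertion order: [20, 4, 22, 7, 30, 21, 34, 11, 18]
Tree (level-order array): [20, 4, 22, None, 7, 21, 30, None, 11, None, None, None, 34, None, 18]
Compute height bottom-up (empty subtree = -1):
  height(18) = 1 + max(-1, -1) = 0
  height(11) = 1 + max(-1, 0) = 1
  height(7) = 1 + max(-1, 1) = 2
  height(4) = 1 + max(-1, 2) = 3
  height(21) = 1 + max(-1, -1) = 0
  height(34) = 1 + max(-1, -1) = 0
  height(30) = 1 + max(-1, 0) = 1
  height(22) = 1 + max(0, 1) = 2
  height(20) = 1 + max(3, 2) = 4
Height = 4


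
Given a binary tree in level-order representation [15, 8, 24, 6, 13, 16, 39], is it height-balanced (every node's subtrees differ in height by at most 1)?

Tree (level-order array): [15, 8, 24, 6, 13, 16, 39]
Definition: a tree is height-balanced if, at every node, |h(left) - h(right)| <= 1 (empty subtree has height -1).
Bottom-up per-node check:
  node 6: h_left=-1, h_right=-1, diff=0 [OK], height=0
  node 13: h_left=-1, h_right=-1, diff=0 [OK], height=0
  node 8: h_left=0, h_right=0, diff=0 [OK], height=1
  node 16: h_left=-1, h_right=-1, diff=0 [OK], height=0
  node 39: h_left=-1, h_right=-1, diff=0 [OK], height=0
  node 24: h_left=0, h_right=0, diff=0 [OK], height=1
  node 15: h_left=1, h_right=1, diff=0 [OK], height=2
All nodes satisfy the balance condition.
Result: Balanced


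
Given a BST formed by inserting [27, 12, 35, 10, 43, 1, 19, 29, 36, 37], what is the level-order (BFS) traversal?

Tree insertion order: [27, 12, 35, 10, 43, 1, 19, 29, 36, 37]
Tree (level-order array): [27, 12, 35, 10, 19, 29, 43, 1, None, None, None, None, None, 36, None, None, None, None, 37]
BFS from the root, enqueuing left then right child of each popped node:
  queue [27] -> pop 27, enqueue [12, 35], visited so far: [27]
  queue [12, 35] -> pop 12, enqueue [10, 19], visited so far: [27, 12]
  queue [35, 10, 19] -> pop 35, enqueue [29, 43], visited so far: [27, 12, 35]
  queue [10, 19, 29, 43] -> pop 10, enqueue [1], visited so far: [27, 12, 35, 10]
  queue [19, 29, 43, 1] -> pop 19, enqueue [none], visited so far: [27, 12, 35, 10, 19]
  queue [29, 43, 1] -> pop 29, enqueue [none], visited so far: [27, 12, 35, 10, 19, 29]
  queue [43, 1] -> pop 43, enqueue [36], visited so far: [27, 12, 35, 10, 19, 29, 43]
  queue [1, 36] -> pop 1, enqueue [none], visited so far: [27, 12, 35, 10, 19, 29, 43, 1]
  queue [36] -> pop 36, enqueue [37], visited so far: [27, 12, 35, 10, 19, 29, 43, 1, 36]
  queue [37] -> pop 37, enqueue [none], visited so far: [27, 12, 35, 10, 19, 29, 43, 1, 36, 37]
Result: [27, 12, 35, 10, 19, 29, 43, 1, 36, 37]


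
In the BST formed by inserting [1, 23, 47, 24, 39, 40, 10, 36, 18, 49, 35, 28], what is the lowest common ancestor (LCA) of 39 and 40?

Tree insertion order: [1, 23, 47, 24, 39, 40, 10, 36, 18, 49, 35, 28]
Tree (level-order array): [1, None, 23, 10, 47, None, 18, 24, 49, None, None, None, 39, None, None, 36, 40, 35, None, None, None, 28]
In a BST, the LCA of p=39, q=40 is the first node v on the
root-to-leaf path with p <= v <= q (go left if both < v, right if both > v).
Walk from root:
  at 1: both 39 and 40 > 1, go right
  at 23: both 39 and 40 > 23, go right
  at 47: both 39 and 40 < 47, go left
  at 24: both 39 and 40 > 24, go right
  at 39: 39 <= 39 <= 40, this is the LCA
LCA = 39


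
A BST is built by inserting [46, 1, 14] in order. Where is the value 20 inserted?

Starting tree (level order): [46, 1, None, None, 14]
Insertion path: 46 -> 1 -> 14
Result: insert 20 as right child of 14
Final tree (level order): [46, 1, None, None, 14, None, 20]


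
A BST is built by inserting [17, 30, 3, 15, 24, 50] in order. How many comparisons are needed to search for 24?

Search path for 24: 17 -> 30 -> 24
Found: True
Comparisons: 3


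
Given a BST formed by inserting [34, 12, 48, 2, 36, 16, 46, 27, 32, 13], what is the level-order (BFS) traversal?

Tree insertion order: [34, 12, 48, 2, 36, 16, 46, 27, 32, 13]
Tree (level-order array): [34, 12, 48, 2, 16, 36, None, None, None, 13, 27, None, 46, None, None, None, 32]
BFS from the root, enqueuing left then right child of each popped node:
  queue [34] -> pop 34, enqueue [12, 48], visited so far: [34]
  queue [12, 48] -> pop 12, enqueue [2, 16], visited so far: [34, 12]
  queue [48, 2, 16] -> pop 48, enqueue [36], visited so far: [34, 12, 48]
  queue [2, 16, 36] -> pop 2, enqueue [none], visited so far: [34, 12, 48, 2]
  queue [16, 36] -> pop 16, enqueue [13, 27], visited so far: [34, 12, 48, 2, 16]
  queue [36, 13, 27] -> pop 36, enqueue [46], visited so far: [34, 12, 48, 2, 16, 36]
  queue [13, 27, 46] -> pop 13, enqueue [none], visited so far: [34, 12, 48, 2, 16, 36, 13]
  queue [27, 46] -> pop 27, enqueue [32], visited so far: [34, 12, 48, 2, 16, 36, 13, 27]
  queue [46, 32] -> pop 46, enqueue [none], visited so far: [34, 12, 48, 2, 16, 36, 13, 27, 46]
  queue [32] -> pop 32, enqueue [none], visited so far: [34, 12, 48, 2, 16, 36, 13, 27, 46, 32]
Result: [34, 12, 48, 2, 16, 36, 13, 27, 46, 32]


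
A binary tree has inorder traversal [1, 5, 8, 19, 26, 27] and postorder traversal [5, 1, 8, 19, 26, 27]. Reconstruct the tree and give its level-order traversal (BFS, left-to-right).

Inorder:   [1, 5, 8, 19, 26, 27]
Postorder: [5, 1, 8, 19, 26, 27]
Algorithm: postorder visits root last, so walk postorder right-to-left;
each value is the root of the current inorder slice — split it at that
value, recurse on the right subtree first, then the left.
Recursive splits:
  root=27; inorder splits into left=[1, 5, 8, 19, 26], right=[]
  root=26; inorder splits into left=[1, 5, 8, 19], right=[]
  root=19; inorder splits into left=[1, 5, 8], right=[]
  root=8; inorder splits into left=[1, 5], right=[]
  root=1; inorder splits into left=[], right=[5]
  root=5; inorder splits into left=[], right=[]
Reconstructed level-order: [27, 26, 19, 8, 1, 5]


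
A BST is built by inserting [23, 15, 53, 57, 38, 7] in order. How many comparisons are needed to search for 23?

Search path for 23: 23
Found: True
Comparisons: 1


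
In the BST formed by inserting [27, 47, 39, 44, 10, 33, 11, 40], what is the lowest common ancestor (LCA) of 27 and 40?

Tree insertion order: [27, 47, 39, 44, 10, 33, 11, 40]
Tree (level-order array): [27, 10, 47, None, 11, 39, None, None, None, 33, 44, None, None, 40]
In a BST, the LCA of p=27, q=40 is the first node v on the
root-to-leaf path with p <= v <= q (go left if both < v, right if both > v).
Walk from root:
  at 27: 27 <= 27 <= 40, this is the LCA
LCA = 27


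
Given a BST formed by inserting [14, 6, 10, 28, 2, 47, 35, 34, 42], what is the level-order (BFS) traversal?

Tree insertion order: [14, 6, 10, 28, 2, 47, 35, 34, 42]
Tree (level-order array): [14, 6, 28, 2, 10, None, 47, None, None, None, None, 35, None, 34, 42]
BFS from the root, enqueuing left then right child of each popped node:
  queue [14] -> pop 14, enqueue [6, 28], visited so far: [14]
  queue [6, 28] -> pop 6, enqueue [2, 10], visited so far: [14, 6]
  queue [28, 2, 10] -> pop 28, enqueue [47], visited so far: [14, 6, 28]
  queue [2, 10, 47] -> pop 2, enqueue [none], visited so far: [14, 6, 28, 2]
  queue [10, 47] -> pop 10, enqueue [none], visited so far: [14, 6, 28, 2, 10]
  queue [47] -> pop 47, enqueue [35], visited so far: [14, 6, 28, 2, 10, 47]
  queue [35] -> pop 35, enqueue [34, 42], visited so far: [14, 6, 28, 2, 10, 47, 35]
  queue [34, 42] -> pop 34, enqueue [none], visited so far: [14, 6, 28, 2, 10, 47, 35, 34]
  queue [42] -> pop 42, enqueue [none], visited so far: [14, 6, 28, 2, 10, 47, 35, 34, 42]
Result: [14, 6, 28, 2, 10, 47, 35, 34, 42]


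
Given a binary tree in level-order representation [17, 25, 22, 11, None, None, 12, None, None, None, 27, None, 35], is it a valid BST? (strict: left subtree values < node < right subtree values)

Level-order array: [17, 25, 22, 11, None, None, 12, None, None, None, 27, None, 35]
Validate using subtree bounds (lo, hi): at each node, require lo < value < hi,
then recurse left with hi=value and right with lo=value.
Preorder trace (stopping at first violation):
  at node 17 with bounds (-inf, +inf): OK
  at node 25 with bounds (-inf, 17): VIOLATION
Node 25 violates its bound: not (-inf < 25 < 17).
Result: Not a valid BST


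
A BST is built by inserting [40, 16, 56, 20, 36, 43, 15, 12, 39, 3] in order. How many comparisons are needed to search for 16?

Search path for 16: 40 -> 16
Found: True
Comparisons: 2


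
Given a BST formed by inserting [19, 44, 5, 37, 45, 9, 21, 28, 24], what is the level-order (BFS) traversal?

Tree insertion order: [19, 44, 5, 37, 45, 9, 21, 28, 24]
Tree (level-order array): [19, 5, 44, None, 9, 37, 45, None, None, 21, None, None, None, None, 28, 24]
BFS from the root, enqueuing left then right child of each popped node:
  queue [19] -> pop 19, enqueue [5, 44], visited so far: [19]
  queue [5, 44] -> pop 5, enqueue [9], visited so far: [19, 5]
  queue [44, 9] -> pop 44, enqueue [37, 45], visited so far: [19, 5, 44]
  queue [9, 37, 45] -> pop 9, enqueue [none], visited so far: [19, 5, 44, 9]
  queue [37, 45] -> pop 37, enqueue [21], visited so far: [19, 5, 44, 9, 37]
  queue [45, 21] -> pop 45, enqueue [none], visited so far: [19, 5, 44, 9, 37, 45]
  queue [21] -> pop 21, enqueue [28], visited so far: [19, 5, 44, 9, 37, 45, 21]
  queue [28] -> pop 28, enqueue [24], visited so far: [19, 5, 44, 9, 37, 45, 21, 28]
  queue [24] -> pop 24, enqueue [none], visited so far: [19, 5, 44, 9, 37, 45, 21, 28, 24]
Result: [19, 5, 44, 9, 37, 45, 21, 28, 24]
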